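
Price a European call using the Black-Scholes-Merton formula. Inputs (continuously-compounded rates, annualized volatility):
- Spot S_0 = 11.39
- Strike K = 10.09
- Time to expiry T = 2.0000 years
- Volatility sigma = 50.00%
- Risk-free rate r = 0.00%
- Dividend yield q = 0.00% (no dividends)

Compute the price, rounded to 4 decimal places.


Answer: Price = 3.6594

Derivation:
d1 = (ln(S/K) + (r - q + 0.5*sigma^2) * T) / (sigma * sqrt(T)) = 0.52494327
d2 = d1 - sigma * sqrt(T) = -0.18216352
exp(-rT) = 1.00000000; exp(-qT) = 1.00000000
C = S_0 * exp(-qT) * N(d1) - K * exp(-rT) * N(d2)
N(d1) = 0.70018868; N(d2) = 0.42772720
C = 11.3900 * 1.00000000 * 0.70018868 - 10.0900 * 1.00000000 * 0.42772720 = 3.6594


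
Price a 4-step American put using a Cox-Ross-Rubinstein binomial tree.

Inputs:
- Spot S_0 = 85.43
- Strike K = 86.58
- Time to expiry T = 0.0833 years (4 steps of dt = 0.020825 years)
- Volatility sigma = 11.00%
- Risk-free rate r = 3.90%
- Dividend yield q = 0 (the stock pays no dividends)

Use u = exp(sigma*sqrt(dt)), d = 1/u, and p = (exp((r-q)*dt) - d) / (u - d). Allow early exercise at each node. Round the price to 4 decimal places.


dt = T/N = 0.020825
u = exp(sigma*sqrt(dt)) = 1.016001; d = 1/u = 0.984251
p = (exp((r-q)*dt) - d) / (u - d) = 0.521623
Discount per step: exp(-r*dt) = 0.999188
Stock lattice S(k, i) with i counting down-moves:
  k=0: S(0,0) = 85.4300
  k=1: S(1,0) = 86.7969; S(1,1) = 84.0846
  k=2: S(2,0) = 88.1857; S(2,1) = 85.4300; S(2,2) = 82.7604
  k=3: S(3,0) = 89.5968; S(3,1) = 86.7969; S(3,2) = 84.0846; S(3,3) = 81.4570
  k=4: S(4,0) = 91.0304; S(4,1) = 88.1857; S(4,2) = 85.4300; S(4,3) = 82.7604; S(4,4) = 80.1742
Terminal payoffs V(N, i) = max(K - S_T, 0):
  V(4,0) = 0.000000; V(4,1) = 0.000000; V(4,2) = 1.150000; V(4,3) = 3.819623; V(4,4) = 6.405821
Backward induction: V(k, i) = exp(-r*dt) * [p * V(k+1, i) + (1-p) * V(k+1, i+1)]; then take max(V_cont, immediate exercise) for American.
  V(3,0) = exp(-r*dt) * [p*0.000000 + (1-p)*0.000000] = 0.000000; exercise = 0.000000; V(3,0) = max -> 0.000000
  V(3,1) = exp(-r*dt) * [p*0.000000 + (1-p)*1.150000] = 0.549687; exercise = 0.000000; V(3,1) = max -> 0.549687
  V(3,2) = exp(-r*dt) * [p*1.150000 + (1-p)*3.819623] = 2.425116; exercise = 2.495405; V(3,2) = max -> 2.495405
  V(3,3) = exp(-r*dt) * [p*3.819623 + (1-p)*6.405821] = 5.052695; exercise = 5.122985; V(3,3) = max -> 5.122985
  V(2,0) = exp(-r*dt) * [p*0.000000 + (1-p)*0.549687] = 0.262744; exercise = 0.000000; V(2,0) = max -> 0.262744
  V(2,1) = exp(-r*dt) * [p*0.549687 + (1-p)*2.495405] = 1.479272; exercise = 1.150000; V(2,1) = max -> 1.479272
  V(2,2) = exp(-r*dt) * [p*2.495405 + (1-p)*5.122985] = 3.749333; exercise = 3.819623; V(2,2) = max -> 3.819623
  V(1,0) = exp(-r*dt) * [p*0.262744 + (1-p)*1.479272] = 0.844018; exercise = 0.000000; V(1,0) = max -> 0.844018
  V(1,1) = exp(-r*dt) * [p*1.479272 + (1-p)*3.819623] = 2.596732; exercise = 2.495405; V(1,1) = max -> 2.596732
  V(0,0) = exp(-r*dt) * [p*0.844018 + (1-p)*2.596732] = 1.681110; exercise = 1.150000; V(0,0) = max -> 1.681110

Answer: Price = V(0,0) = 1.6811


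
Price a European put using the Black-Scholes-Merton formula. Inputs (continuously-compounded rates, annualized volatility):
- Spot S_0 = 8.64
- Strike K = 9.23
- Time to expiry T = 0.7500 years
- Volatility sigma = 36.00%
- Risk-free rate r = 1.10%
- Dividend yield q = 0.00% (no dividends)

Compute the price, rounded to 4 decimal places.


Answer: Price = 1.3779

Derivation:
d1 = (ln(S/K) + (r - q + 0.5*sigma^2) * T) / (sigma * sqrt(T)) = -0.02952975
d2 = d1 - sigma * sqrt(T) = -0.34129890
exp(-rT) = 0.99178394; exp(-qT) = 1.00000000
P = K * exp(-rT) * N(-d2) - S_0 * exp(-qT) * N(-d1)
N(-d1) = 0.51177895; N(-d2) = 0.63356071
P = 9.2300 * 0.99178394 * 0.63356071 - 8.6400 * 1.00000000 * 0.51177895 = 1.3779


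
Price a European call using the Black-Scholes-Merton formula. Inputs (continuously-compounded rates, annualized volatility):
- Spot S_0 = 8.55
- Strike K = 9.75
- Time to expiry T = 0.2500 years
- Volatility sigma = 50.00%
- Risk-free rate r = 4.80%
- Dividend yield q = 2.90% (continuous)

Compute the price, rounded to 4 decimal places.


d1 = (ln(S/K) + (r - q + 0.5*sigma^2) * T) / (sigma * sqrt(T)) = -0.38134401
d2 = d1 - sigma * sqrt(T) = -0.63134401
exp(-rT) = 0.98807171; exp(-qT) = 0.99277622
C = S_0 * exp(-qT) * N(d1) - K * exp(-rT) * N(d2)
N(d1) = 0.35147400; N(d2) = 0.26390781
C = 8.5500 * 0.99277622 * 0.35147400 - 9.7500 * 0.98807171 * 0.26390781 = 0.4410

Answer: Price = 0.4410


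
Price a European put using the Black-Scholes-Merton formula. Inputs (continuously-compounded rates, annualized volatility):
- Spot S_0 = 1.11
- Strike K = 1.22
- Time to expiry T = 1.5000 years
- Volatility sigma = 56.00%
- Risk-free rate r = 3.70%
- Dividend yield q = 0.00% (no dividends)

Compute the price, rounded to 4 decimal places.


d1 = (ln(S/K) + (r - q + 0.5*sigma^2) * T) / (sigma * sqrt(T)) = 0.28607876
d2 = d1 - sigma * sqrt(T) = -0.39977837
exp(-rT) = 0.94601202; exp(-qT) = 1.00000000
P = K * exp(-rT) * N(-d2) - S_0 * exp(-qT) * N(-d1)
N(-d1) = 0.38740890; N(-d2) = 0.65534012
P = 1.2200 * 0.94601202 * 0.65534012 - 1.1100 * 1.00000000 * 0.38740890 = 0.3263

Answer: Price = 0.3263


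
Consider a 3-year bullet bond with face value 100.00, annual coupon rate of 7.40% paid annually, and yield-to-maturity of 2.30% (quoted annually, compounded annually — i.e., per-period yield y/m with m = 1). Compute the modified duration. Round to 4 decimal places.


Coupon per period c = face * coupon_rate / m = 7.400000
Periods per year m = 1; per-period yield y/m = 0.023000
Number of cashflows N = 3
Cashflows (t years, CF_t, discount factor 1/(1+y/m)^(m*t), PV):
  t = 1.0000: CF_t = 7.400000, DF = 0.977517, PV = 7.233627
  t = 2.0000: CF_t = 7.400000, DF = 0.955540, PV = 7.070994
  t = 3.0000: CF_t = 107.400000, DF = 0.934056, PV = 100.317657
Price P = sum_t PV_t = 114.622277
First compute Macaulay numerator sum_t t * PV_t:
  t * PV_t at t = 1.0000: 7.233627
  t * PV_t at t = 2.0000: 14.141987
  t * PV_t at t = 3.0000: 300.952971
Macaulay duration D = 322.328585 / 114.622277 = 2.812094
Modified duration = D / (1 + y/m) = 2.812094 / (1 + 0.023000) = 2.748870

Answer: Modified duration = 2.7489


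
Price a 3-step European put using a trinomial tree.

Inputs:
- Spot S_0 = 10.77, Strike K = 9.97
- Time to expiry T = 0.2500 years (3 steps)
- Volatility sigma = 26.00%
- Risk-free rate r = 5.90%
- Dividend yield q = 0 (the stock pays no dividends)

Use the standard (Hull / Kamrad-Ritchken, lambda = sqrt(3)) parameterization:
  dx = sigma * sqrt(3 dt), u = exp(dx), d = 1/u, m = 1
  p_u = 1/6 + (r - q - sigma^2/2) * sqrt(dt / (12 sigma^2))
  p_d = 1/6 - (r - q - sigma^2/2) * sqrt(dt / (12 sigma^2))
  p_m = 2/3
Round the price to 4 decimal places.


dt = T/N = 0.083333; dx = sigma*sqrt(3*dt) = 0.130000
u = exp(dx) = 1.138828; d = 1/u = 0.878095
p_u = 0.174744, p_m = 0.666667, p_d = 0.158590
Discount per step: exp(-r*dt) = 0.995095
Stock lattice S(k, j) with j the centered position index:
  k=0: S(0,+0) = 10.7700
  k=1: S(1,-1) = 9.4571; S(1,+0) = 10.7700; S(1,+1) = 12.2652
  k=2: S(2,-2) = 8.3042; S(2,-1) = 9.4571; S(2,+0) = 10.7700; S(2,+1) = 12.2652; S(2,+2) = 13.9679
  k=3: S(3,-3) = 7.2919; S(3,-2) = 8.3042; S(3,-1) = 9.4571; S(3,+0) = 10.7700; S(3,+1) = 12.2652; S(3,+2) = 13.9679; S(3,+3) = 15.9071
Terminal payoffs V(N, j) = max(K - S_T, 0):
  V(3,-3) = 2.678097; V(3,-2) = 1.665774; V(3,-1) = 0.512912; V(3,+0) = 0.000000; V(3,+1) = 0.000000; V(3,+2) = 0.000000; V(3,+3) = 0.000000
Backward induction: V(k, j) = exp(-r*dt) * [p_u * V(k+1, j+1) + p_m * V(k+1, j) + p_d * V(k+1, j-1)]
  V(2,-2) = exp(-r*dt) * [p_u*0.512912 + p_m*1.665774 + p_d*2.678097] = 1.616894
  V(2,-1) = exp(-r*dt) * [p_u*0.000000 + p_m*0.512912 + p_d*1.665774] = 0.603143
  V(2,+0) = exp(-r*dt) * [p_u*0.000000 + p_m*0.000000 + p_d*0.512912] = 0.080944
  V(2,+1) = exp(-r*dt) * [p_u*0.000000 + p_m*0.000000 + p_d*0.000000] = 0.000000
  V(2,+2) = exp(-r*dt) * [p_u*0.000000 + p_m*0.000000 + p_d*0.000000] = 0.000000
  V(1,-1) = exp(-r*dt) * [p_u*0.080944 + p_m*0.603143 + p_d*1.616894] = 0.669364
  V(1,+0) = exp(-r*dt) * [p_u*0.000000 + p_m*0.080944 + p_d*0.603143] = 0.148881
  V(1,+1) = exp(-r*dt) * [p_u*0.000000 + p_m*0.000000 + p_d*0.080944] = 0.012774
  V(0,+0) = exp(-r*dt) * [p_u*0.012774 + p_m*0.148881 + p_d*0.669364] = 0.206622

Answer: Price = V(0,0) = 0.2066


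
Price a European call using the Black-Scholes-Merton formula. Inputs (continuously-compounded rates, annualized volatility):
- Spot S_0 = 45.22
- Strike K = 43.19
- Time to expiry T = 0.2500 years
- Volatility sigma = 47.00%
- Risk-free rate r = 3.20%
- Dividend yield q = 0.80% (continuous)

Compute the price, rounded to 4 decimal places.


d1 = (ln(S/K) + (r - q + 0.5*sigma^2) * T) / (sigma * sqrt(T)) = 0.33848077
d2 = d1 - sigma * sqrt(T) = 0.10348077
exp(-rT) = 0.99203191; exp(-qT) = 0.99800200
C = S_0 * exp(-qT) * N(d1) - K * exp(-rT) * N(d2)
N(d1) = 0.63249954; N(d2) = 0.54120929
C = 45.2200 * 0.99800200 * 0.63249954 - 43.1900 * 0.99203191 * 0.54120929 = 5.3559

Answer: Price = 5.3559


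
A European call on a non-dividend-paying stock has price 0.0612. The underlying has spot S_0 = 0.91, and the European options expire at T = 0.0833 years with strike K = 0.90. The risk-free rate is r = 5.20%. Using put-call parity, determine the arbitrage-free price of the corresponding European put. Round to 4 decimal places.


Put-call parity: C - P = S_0 * exp(-qT) - K * exp(-rT).
S_0 * exp(-qT) = 0.9100 * 1.00000000 = 0.91000000
K * exp(-rT) = 0.9000 * 0.99567777 = 0.89610999
P = C - S*exp(-qT) + K*exp(-rT)
P = 0.0612 - 0.91000000 + 0.89610999 = 0.0473

Answer: Put price = 0.0473


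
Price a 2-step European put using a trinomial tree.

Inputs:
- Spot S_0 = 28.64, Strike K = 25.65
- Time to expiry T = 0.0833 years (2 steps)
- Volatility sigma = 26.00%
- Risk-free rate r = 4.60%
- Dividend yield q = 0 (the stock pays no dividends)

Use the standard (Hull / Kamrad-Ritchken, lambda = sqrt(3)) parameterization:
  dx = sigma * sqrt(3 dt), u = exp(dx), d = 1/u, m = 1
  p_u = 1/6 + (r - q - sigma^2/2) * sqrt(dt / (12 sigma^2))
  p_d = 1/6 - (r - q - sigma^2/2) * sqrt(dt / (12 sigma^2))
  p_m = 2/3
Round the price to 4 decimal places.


dt = T/N = 0.041650; dx = sigma*sqrt(3*dt) = 0.091905
u = exp(dx) = 1.096261; d = 1/u = 0.912191
p_u = 0.169431, p_m = 0.666667, p_d = 0.163902
Discount per step: exp(-r*dt) = 0.998086
Stock lattice S(k, j) with j the centered position index:
  k=0: S(0,+0) = 28.6400
  k=1: S(1,-1) = 26.1252; S(1,+0) = 28.6400; S(1,+1) = 31.3969
  k=2: S(2,-2) = 23.8311; S(2,-1) = 26.1252; S(2,+0) = 28.6400; S(2,+1) = 31.3969; S(2,+2) = 34.4192
Terminal payoffs V(N, j) = max(K - S_T, 0):
  V(2,-2) = 1.818855; V(2,-1) = 0.000000; V(2,+0) = 0.000000; V(2,+1) = 0.000000; V(2,+2) = 0.000000
Backward induction: V(k, j) = exp(-r*dt) * [p_u * V(k+1, j+1) + p_m * V(k+1, j) + p_d * V(k+1, j-1)]
  V(1,-1) = exp(-r*dt) * [p_u*0.000000 + p_m*0.000000 + p_d*1.818855] = 0.297544
  V(1,+0) = exp(-r*dt) * [p_u*0.000000 + p_m*0.000000 + p_d*0.000000] = 0.000000
  V(1,+1) = exp(-r*dt) * [p_u*0.000000 + p_m*0.000000 + p_d*0.000000] = 0.000000
  V(0,+0) = exp(-r*dt) * [p_u*0.000000 + p_m*0.000000 + p_d*0.297544] = 0.048675

Answer: Price = V(0,0) = 0.0487


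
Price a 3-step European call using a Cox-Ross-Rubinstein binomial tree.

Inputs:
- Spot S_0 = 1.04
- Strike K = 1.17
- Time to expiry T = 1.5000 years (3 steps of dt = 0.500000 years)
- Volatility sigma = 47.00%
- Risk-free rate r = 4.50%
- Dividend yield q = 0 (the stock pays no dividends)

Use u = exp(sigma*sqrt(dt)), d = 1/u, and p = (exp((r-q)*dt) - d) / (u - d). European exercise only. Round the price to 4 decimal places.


Answer: Price = V(0,0) = 0.2294

Derivation:
dt = T/N = 0.500000
u = exp(sigma*sqrt(dt)) = 1.394227; d = 1/u = 0.717243
p = (exp((r-q)*dt) - d) / (u - d) = 0.451284
Discount per step: exp(-r*dt) = 0.977751
Stock lattice S(k, i) with i counting down-moves:
  k=0: S(0,0) = 1.0400
  k=1: S(1,0) = 1.4500; S(1,1) = 0.7459
  k=2: S(2,0) = 2.0216; S(2,1) = 1.0400; S(2,2) = 0.5350
  k=3: S(3,0) = 2.8186; S(3,1) = 1.4500; S(3,2) = 0.7459; S(3,3) = 0.3837
Terminal payoffs V(N, i) = max(S_T - K, 0):
  V(3,0) = 1.648603; V(3,1) = 0.279996; V(3,2) = 0.000000; V(3,3) = 0.000000
Backward induction: V(k, i) = exp(-r*dt) * [p * V(k+1, i) + (1-p) * V(k+1, i+1)].
  V(2,0) = exp(-r*dt) * [p*1.648603 + (1-p)*0.279996] = 0.877655
  V(2,1) = exp(-r*dt) * [p*0.279996 + (1-p)*0.000000] = 0.123546
  V(2,2) = exp(-r*dt) * [p*0.000000 + (1-p)*0.000000] = 0.000000
  V(1,0) = exp(-r*dt) * [p*0.877655 + (1-p)*0.123546] = 0.453543
  V(1,1) = exp(-r*dt) * [p*0.123546 + (1-p)*0.000000] = 0.054514
  V(0,0) = exp(-r*dt) * [p*0.453543 + (1-p)*0.054514] = 0.229370


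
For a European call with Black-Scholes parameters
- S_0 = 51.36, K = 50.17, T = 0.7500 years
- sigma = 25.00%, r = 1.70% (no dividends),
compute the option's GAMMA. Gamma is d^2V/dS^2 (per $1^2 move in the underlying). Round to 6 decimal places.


Answer: Gamma = 0.034542

Derivation:
d1 = 0.2754188070; d2 = 0.0589124561
phi(d1) = 0.3840946421; exp(-qT) = 1.0000000000; exp(-rT) = 0.9873309369
Gamma = exp(-qT) * phi(d1) / (S * sigma * sqrt(T)) = 1.0000000000 * 0.3840946421 / (51.3600 * 0.2500 * 0.8660254038) = 0.034542


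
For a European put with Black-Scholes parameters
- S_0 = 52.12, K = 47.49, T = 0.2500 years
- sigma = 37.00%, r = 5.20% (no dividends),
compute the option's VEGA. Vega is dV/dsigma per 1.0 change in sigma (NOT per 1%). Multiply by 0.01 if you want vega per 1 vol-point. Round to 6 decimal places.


d1 = 0.6656329173; d2 = 0.4806329173
phi(d1) = 0.3196680634; exp(-qT) = 1.0000000000; exp(-rT) = 0.9870841350
Vega = S * exp(-qT) * phi(d1) * sqrt(T) = 52.1200 * 1.0000000000 * 0.3196680634 * 0.5000000000 = 8.330550

Answer: Vega = 8.330550


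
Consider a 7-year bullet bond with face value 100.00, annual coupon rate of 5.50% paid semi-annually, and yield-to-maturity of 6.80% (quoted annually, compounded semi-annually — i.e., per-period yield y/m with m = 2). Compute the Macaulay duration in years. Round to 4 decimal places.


Coupon per period c = face * coupon_rate / m = 2.750000
Periods per year m = 2; per-period yield y/m = 0.034000
Number of cashflows N = 14
Cashflows (t years, CF_t, discount factor 1/(1+y/m)^(m*t), PV):
  t = 0.5000: CF_t = 2.750000, DF = 0.967118, PV = 2.659574
  t = 1.0000: CF_t = 2.750000, DF = 0.935317, PV = 2.572122
  t = 1.5000: CF_t = 2.750000, DF = 0.904562, PV = 2.487546
  t = 2.0000: CF_t = 2.750000, DF = 0.874818, PV = 2.405750
  t = 2.5000: CF_t = 2.750000, DF = 0.846052, PV = 2.326644
  t = 3.0000: CF_t = 2.750000, DF = 0.818233, PV = 2.250140
  t = 3.5000: CF_t = 2.750000, DF = 0.791327, PV = 2.176150
  t = 4.0000: CF_t = 2.750000, DF = 0.765307, PV = 2.104594
  t = 4.5000: CF_t = 2.750000, DF = 0.740142, PV = 2.035391
  t = 5.0000: CF_t = 2.750000, DF = 0.715805, PV = 1.968463
  t = 5.5000: CF_t = 2.750000, DF = 0.692268, PV = 1.903736
  t = 6.0000: CF_t = 2.750000, DF = 0.669505, PV = 1.841138
  t = 6.5000: CF_t = 2.750000, DF = 0.647490, PV = 1.780597
  t = 7.0000: CF_t = 102.750000, DF = 0.626199, PV = 64.341960
Price P = sum_t PV_t = 92.853807
Macaulay numerator sum_t t * PV_t:
  t * PV_t at t = 0.5000: 1.329787
  t * PV_t at t = 1.0000: 2.572122
  t * PV_t at t = 1.5000: 3.731319
  t * PV_t at t = 2.0000: 4.811500
  t * PV_t at t = 2.5000: 5.816611
  t * PV_t at t = 3.0000: 6.750419
  t * PV_t at t = 3.5000: 7.616527
  t * PV_t at t = 4.0000: 8.418377
  t * PV_t at t = 4.5000: 9.159259
  t * PV_t at t = 5.0000: 9.842316
  t * PV_t at t = 5.5000: 10.470549
  t * PV_t at t = 6.0000: 11.046825
  t * PV_t at t = 6.5000: 11.573882
  t * PV_t at t = 7.0000: 450.393722
Macaulay duration D = (sum_t t * PV_t) / P = 543.533215 / 92.853807 = 5.853645

Answer: Macaulay duration = 5.8536 years


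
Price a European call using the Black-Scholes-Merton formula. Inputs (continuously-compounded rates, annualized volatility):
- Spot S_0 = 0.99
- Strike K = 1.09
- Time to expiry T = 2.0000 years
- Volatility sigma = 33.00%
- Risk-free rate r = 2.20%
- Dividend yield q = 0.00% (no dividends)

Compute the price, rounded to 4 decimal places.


Answer: Price = 0.1622

Derivation:
d1 = (ln(S/K) + (r - q + 0.5*sigma^2) * T) / (sigma * sqrt(T)) = 0.12143374
d2 = d1 - sigma * sqrt(T) = -0.34525674
exp(-rT) = 0.95695396; exp(-qT) = 1.00000000
C = S_0 * exp(-qT) * N(d1) - K * exp(-rT) * N(d2)
N(d1) = 0.54832625; N(d2) = 0.36495068
C = 0.9900 * 1.00000000 * 0.54832625 - 1.0900 * 0.95695396 * 0.36495068 = 0.1622


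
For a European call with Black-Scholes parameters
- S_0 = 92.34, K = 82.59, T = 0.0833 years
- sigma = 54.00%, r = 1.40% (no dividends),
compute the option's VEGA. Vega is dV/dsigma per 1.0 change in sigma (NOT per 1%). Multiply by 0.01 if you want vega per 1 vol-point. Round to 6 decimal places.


d1 = 0.8013951261; d2 = 0.6455417335
phi(d1) = 0.2893681265; exp(-qT) = 1.0000000000; exp(-rT) = 0.9988344797
Vega = S * exp(-qT) * phi(d1) * sqrt(T) = 92.3400 * 1.0000000000 * 0.2893681265 * 0.2886173938 = 7.711930

Answer: Vega = 7.711930


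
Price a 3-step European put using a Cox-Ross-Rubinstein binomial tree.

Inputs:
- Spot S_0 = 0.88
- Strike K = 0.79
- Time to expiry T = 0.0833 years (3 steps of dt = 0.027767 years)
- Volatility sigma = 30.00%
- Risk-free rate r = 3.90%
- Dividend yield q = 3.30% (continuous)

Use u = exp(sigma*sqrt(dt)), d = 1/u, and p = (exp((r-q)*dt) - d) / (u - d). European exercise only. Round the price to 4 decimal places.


dt = T/N = 0.027767
u = exp(sigma*sqrt(dt)) = 1.051261; d = 1/u = 0.951239
p = (exp((r-q)*dt) - d) / (u - d) = 0.489171
Discount per step: exp(-r*dt) = 0.998918
Stock lattice S(k, i) with i counting down-moves:
  k=0: S(0,0) = 0.8800
  k=1: S(1,0) = 0.9251; S(1,1) = 0.8371
  k=2: S(2,0) = 0.9725; S(2,1) = 0.8800; S(2,2) = 0.7963
  k=3: S(3,0) = 1.0224; S(3,1) = 0.9251; S(3,2) = 0.8371; S(3,3) = 0.7574
Terminal payoffs V(N, i) = max(K - S_T, 0):
  V(3,0) = 0.000000; V(3,1) = 0.000000; V(3,2) = 0.000000; V(3,3) = 0.032554
Backward induction: V(k, i) = exp(-r*dt) * [p * V(k+1, i) + (1-p) * V(k+1, i+1)].
  V(2,0) = exp(-r*dt) * [p*0.000000 + (1-p)*0.000000] = 0.000000
  V(2,1) = exp(-r*dt) * [p*0.000000 + (1-p)*0.000000] = 0.000000
  V(2,2) = exp(-r*dt) * [p*0.000000 + (1-p)*0.032554] = 0.016612
  V(1,0) = exp(-r*dt) * [p*0.000000 + (1-p)*0.000000] = 0.000000
  V(1,1) = exp(-r*dt) * [p*0.000000 + (1-p)*0.016612] = 0.008477
  V(0,0) = exp(-r*dt) * [p*0.000000 + (1-p)*0.008477] = 0.004325

Answer: Price = V(0,0) = 0.0043


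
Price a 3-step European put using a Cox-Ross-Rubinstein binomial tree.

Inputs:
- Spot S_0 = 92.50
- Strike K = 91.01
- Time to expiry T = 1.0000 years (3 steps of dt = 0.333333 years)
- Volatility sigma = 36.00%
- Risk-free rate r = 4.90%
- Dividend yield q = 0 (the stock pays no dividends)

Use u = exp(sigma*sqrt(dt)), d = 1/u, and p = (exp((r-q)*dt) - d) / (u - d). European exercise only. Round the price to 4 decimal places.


dt = T/N = 0.333333
u = exp(sigma*sqrt(dt)) = 1.231024; d = 1/u = 0.812332
p = (exp((r-q)*dt) - d) / (u - d) = 0.487555
Discount per step: exp(-r*dt) = 0.983799
Stock lattice S(k, i) with i counting down-moves:
  k=0: S(0,0) = 92.5000
  k=1: S(1,0) = 113.8697; S(1,1) = 75.1407
  k=2: S(2,0) = 140.1763; S(2,1) = 92.5000; S(2,2) = 61.0392
  k=3: S(3,0) = 172.5603; S(3,1) = 113.8697; S(3,2) = 75.1407; S(3,3) = 49.5841
Terminal payoffs V(N, i) = max(K - S_T, 0):
  V(3,0) = 0.000000; V(3,1) = 0.000000; V(3,2) = 15.869286; V(3,3) = 41.425893
Backward induction: V(k, i) = exp(-r*dt) * [p * V(k+1, i) + (1-p) * V(k+1, i+1)].
  V(2,0) = exp(-r*dt) * [p*0.000000 + (1-p)*0.000000] = 0.000000
  V(2,1) = exp(-r*dt) * [p*0.000000 + (1-p)*15.869286] = 8.000383
  V(2,2) = exp(-r*dt) * [p*15.869286 + (1-p)*41.425893] = 28.496367
  V(1,0) = exp(-r*dt) * [p*0.000000 + (1-p)*8.000383] = 4.033334
  V(1,1) = exp(-r*dt) * [p*8.000383 + (1-p)*28.496367] = 18.203670
  V(0,0) = exp(-r*dt) * [p*4.033334 + (1-p)*18.203670] = 11.111861

Answer: Price = V(0,0) = 11.1119


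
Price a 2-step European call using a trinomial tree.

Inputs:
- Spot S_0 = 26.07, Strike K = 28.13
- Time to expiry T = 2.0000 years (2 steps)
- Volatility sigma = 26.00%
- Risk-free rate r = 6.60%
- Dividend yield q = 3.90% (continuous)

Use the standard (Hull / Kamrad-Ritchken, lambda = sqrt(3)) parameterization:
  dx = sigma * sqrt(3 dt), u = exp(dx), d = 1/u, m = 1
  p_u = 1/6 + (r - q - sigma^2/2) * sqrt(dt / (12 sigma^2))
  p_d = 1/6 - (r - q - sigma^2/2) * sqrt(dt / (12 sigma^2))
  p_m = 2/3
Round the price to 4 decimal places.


dt = T/N = 1.000000; dx = sigma*sqrt(3*dt) = 0.450333
u = exp(dx) = 1.568835; d = 1/u = 0.637416
p_u = 0.159117, p_m = 0.666667, p_d = 0.174217
Discount per step: exp(-r*dt) = 0.936131
Stock lattice S(k, j) with j the centered position index:
  k=0: S(0,+0) = 26.0700
  k=1: S(1,-1) = 16.6174; S(1,+0) = 26.0700; S(1,+1) = 40.8995
  k=2: S(2,-2) = 10.5922; S(2,-1) = 16.6174; S(2,+0) = 26.0700; S(2,+1) = 40.8995; S(2,+2) = 64.1646
Terminal payoffs V(N, j) = max(S_T - K, 0):
  V(2,-2) = 0.000000; V(2,-1) = 0.000000; V(2,+0) = 0.000000; V(2,+1) = 12.769525; V(2,+2) = 36.034599
Backward induction: V(k, j) = exp(-r*dt) * [p_u * V(k+1, j+1) + p_m * V(k+1, j) + p_d * V(k+1, j-1)]
  V(1,-1) = exp(-r*dt) * [p_u*0.000000 + p_m*0.000000 + p_d*0.000000] = 0.000000
  V(1,+0) = exp(-r*dt) * [p_u*12.769525 + p_m*0.000000 + p_d*0.000000] = 1.902072
  V(1,+1) = exp(-r*dt) * [p_u*36.034599 + p_m*12.769525 + p_d*0.000000] = 13.336797
  V(0,+0) = exp(-r*dt) * [p_u*13.336797 + p_m*1.902072 + p_d*0.000000] = 3.173629

Answer: Price = V(0,0) = 3.1736


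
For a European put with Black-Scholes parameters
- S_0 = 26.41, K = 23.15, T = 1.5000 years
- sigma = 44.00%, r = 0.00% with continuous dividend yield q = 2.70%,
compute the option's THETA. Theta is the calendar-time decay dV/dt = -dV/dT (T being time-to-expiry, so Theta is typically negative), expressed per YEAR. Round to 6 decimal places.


d1 = 0.4387703166; d2 = -0.1001174268
phi(d1) = 0.3623305984; exp(-qT) = 0.9603091645; exp(-rT) = 1.0000000000
Theta = -S*exp(-qT)*phi(d1)*sigma/(2*sqrt(T)) + r*K*exp(-rT)*N(-d2) - q*S*exp(-qT)*N(-d1)
N(-d1) = 0.3304139853; N(-d2) = 0.5398744499; sqrt(T) = 1.2247448714
Term 1 = -26.4100 * 0.9603091645 * 0.3623305984 * 0.4400 / (2 * 1.2247448714) = -1.6506748610
Term 2 = 0.0000 * 23.1500 * 1.0000000000 * 0.5398744499 = 0.0000000000
Term 3 = -0.0270 * 26.4100 * 0.9603091645 * 0.3304139853 = -0.2262568102
Theta = -1.6506748610 + (0.0000000000) + (-0.2262568102) = -1.876932

Answer: Theta = -1.876932


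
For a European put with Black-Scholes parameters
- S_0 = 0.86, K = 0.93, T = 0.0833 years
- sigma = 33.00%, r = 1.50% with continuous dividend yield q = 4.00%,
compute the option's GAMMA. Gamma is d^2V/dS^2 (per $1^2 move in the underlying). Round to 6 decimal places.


Answer: Gamma = 3.536670

Derivation:
d1 = -0.7958424558; d2 = -0.8910861957
phi(d1) = 0.2906541692; exp(-qT) = 0.9966735450; exp(-rT) = 0.9987512803
Gamma = exp(-qT) * phi(d1) / (S * sigma * sqrt(T)) = 0.9966735450 * 0.2906541692 / (0.8600 * 0.3300 * 0.2886173938) = 3.536670


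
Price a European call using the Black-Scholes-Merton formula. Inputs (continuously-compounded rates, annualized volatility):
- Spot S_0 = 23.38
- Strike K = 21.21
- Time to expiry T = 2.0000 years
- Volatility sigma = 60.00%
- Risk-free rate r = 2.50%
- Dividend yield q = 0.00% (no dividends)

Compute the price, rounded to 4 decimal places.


Answer: Price = 8.8602

Derivation:
d1 = (ln(S/K) + (r - q + 0.5*sigma^2) * T) / (sigma * sqrt(T)) = 0.59798628
d2 = d1 - sigma * sqrt(T) = -0.25054185
exp(-rT) = 0.95122942; exp(-qT) = 1.00000000
C = S_0 * exp(-qT) * N(d1) - K * exp(-rT) * N(d2)
N(d1) = 0.72507546; N(d2) = 0.40108417
C = 23.3800 * 1.00000000 * 0.72507546 - 21.2100 * 0.95122942 * 0.40108417 = 8.8602


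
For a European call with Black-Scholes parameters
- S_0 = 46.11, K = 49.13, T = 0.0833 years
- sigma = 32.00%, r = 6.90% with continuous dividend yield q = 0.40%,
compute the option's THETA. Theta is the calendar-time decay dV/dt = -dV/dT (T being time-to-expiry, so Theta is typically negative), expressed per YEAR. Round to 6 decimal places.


d1 = -0.5820913465; d2 = -0.6744489125
phi(d1) = 0.3367704624; exp(-qT) = 0.9996668555; exp(-rT) = 0.9942687864
Theta = -S*exp(-qT)*phi(d1)*sigma/(2*sqrt(T)) - r*K*exp(-rT)*N(d2) + q*S*exp(-qT)*N(d1)
N(d1) = 0.2802525768; N(d2) = 0.2500129774; sqrt(T) = 0.2886173938
Term 1 = -46.1100 * 0.9996668555 * 0.3367704624 * 0.3200 / (2 * 0.2886173938) = -8.6056145610
Term 2 = -0.0690 * 49.1300 * 0.9942687864 * 0.2500129774 = -0.8426790803
Term 3 = 0.0040 * 46.1100 * 0.9996668555 * 0.2802525768 = 0.0516725651
Theta = -8.6056145610 + (-0.8426790803) + (0.0516725651) = -9.396621

Answer: Theta = -9.396621


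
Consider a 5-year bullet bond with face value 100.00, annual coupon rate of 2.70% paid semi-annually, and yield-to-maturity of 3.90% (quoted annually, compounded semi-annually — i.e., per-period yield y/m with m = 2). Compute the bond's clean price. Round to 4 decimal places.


Coupon per period c = face * coupon_rate / m = 1.350000
Periods per year m = 2; per-period yield y/m = 0.019500
Number of cashflows N = 10
Cashflows (t years, CF_t, discount factor 1/(1+y/m)^(m*t), PV):
  t = 0.5000: CF_t = 1.350000, DF = 0.980873, PV = 1.324179
  t = 1.0000: CF_t = 1.350000, DF = 0.962112, PV = 1.298851
  t = 1.5000: CF_t = 1.350000, DF = 0.943709, PV = 1.274008
  t = 2.0000: CF_t = 1.350000, DF = 0.925659, PV = 1.249640
  t = 2.5000: CF_t = 1.350000, DF = 0.907954, PV = 1.225738
  t = 3.0000: CF_t = 1.350000, DF = 0.890588, PV = 1.202293
  t = 3.5000: CF_t = 1.350000, DF = 0.873553, PV = 1.179297
  t = 4.0000: CF_t = 1.350000, DF = 0.856845, PV = 1.156740
  t = 4.5000: CF_t = 1.350000, DF = 0.840456, PV = 1.134615
  t = 5.0000: CF_t = 101.350000, DF = 0.824380, PV = 83.550961
Price P = sum_t PV_t = 94.596322

Answer: Price = 94.5963


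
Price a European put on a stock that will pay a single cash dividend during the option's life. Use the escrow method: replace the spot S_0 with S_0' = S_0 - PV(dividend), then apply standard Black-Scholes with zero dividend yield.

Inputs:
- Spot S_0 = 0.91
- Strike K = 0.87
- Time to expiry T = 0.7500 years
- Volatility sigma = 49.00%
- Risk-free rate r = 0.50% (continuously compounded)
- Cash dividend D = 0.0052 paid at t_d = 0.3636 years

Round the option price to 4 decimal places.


Answer: Price = 0.1306

Derivation:
PV(D) = D * exp(-r * t_d) = 0.0052 * 0.99818365 = 0.00519055
S_0' = S_0 - PV(D) = 0.9100 - 0.00519055 = 0.90480945
d1 = (ln(S_0'/K) + (r + sigma^2/2)*T) / (sigma*sqrt(T)) = 0.31346267
d2 = d1 - sigma*sqrt(T) = -0.11088978
exp(-rT) = 0.99625702
N(-d1) = 0.37696459; N(-d2) = 0.54414812
P = K * exp(-rT) * N(-d2) - S_0' * N(-d1) = 0.8700 * 0.99625702 * 0.54414812 - 0.90480945 * 0.37696459 = 0.1306


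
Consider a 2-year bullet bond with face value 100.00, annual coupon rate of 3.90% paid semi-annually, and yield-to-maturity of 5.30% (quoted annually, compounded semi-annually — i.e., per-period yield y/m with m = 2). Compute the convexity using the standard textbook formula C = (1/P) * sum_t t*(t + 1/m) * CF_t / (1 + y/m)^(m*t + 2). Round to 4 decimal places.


Answer: Convexity = 4.5636

Derivation:
Coupon per period c = face * coupon_rate / m = 1.950000
Periods per year m = 2; per-period yield y/m = 0.026500
Number of cashflows N = 4
Cashflows (t years, CF_t, discount factor 1/(1+y/m)^(m*t), PV):
  t = 0.5000: CF_t = 1.950000, DF = 0.974184, PV = 1.899659
  t = 1.0000: CF_t = 1.950000, DF = 0.949035, PV = 1.850618
  t = 1.5000: CF_t = 1.950000, DF = 0.924535, PV = 1.802842
  t = 2.0000: CF_t = 101.950000, DF = 0.900667, PV = 91.822987
Price P = sum_t PV_t = 97.376106
Convexity numerator sum_t t*(t + 1/m) * CF_t / (1+y/m)^(m*t + 2):
  t = 0.5000: term = 0.901421
  t = 1.0000: term = 2.634451
  t = 1.5000: term = 5.132880
  t = 2.0000: term = 435.716004
Convexity = (1/P) * sum = 444.384756 / 97.376106 = 4.563591


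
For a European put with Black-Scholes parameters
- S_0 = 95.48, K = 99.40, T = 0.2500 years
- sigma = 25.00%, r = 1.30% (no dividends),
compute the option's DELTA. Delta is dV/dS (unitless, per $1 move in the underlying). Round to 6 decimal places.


Answer: Delta = -0.592268

Derivation:
d1 = -0.2333824975; d2 = -0.3583824975
phi(d1) = 0.3882242167; exp(-qT) = 1.0000000000; exp(-rT) = 0.9967552755
N(-d1) = 0.5922677985
Delta = -exp(-qT) * N(-d1) = -1.0000000000 * 0.5922677985 = -0.592268


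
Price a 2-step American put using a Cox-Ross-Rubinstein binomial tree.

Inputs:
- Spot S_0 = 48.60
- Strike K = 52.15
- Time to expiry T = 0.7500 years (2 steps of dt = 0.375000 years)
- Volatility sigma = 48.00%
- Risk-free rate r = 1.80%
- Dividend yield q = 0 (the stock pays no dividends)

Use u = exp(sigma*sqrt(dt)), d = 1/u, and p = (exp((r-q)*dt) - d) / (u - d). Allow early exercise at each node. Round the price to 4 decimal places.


Answer: Price = V(0,0) = 9.7470

Derivation:
dt = T/N = 0.375000
u = exp(sigma*sqrt(dt)) = 1.341702; d = 1/u = 0.745322
p = (exp((r-q)*dt) - d) / (u - d) = 0.438396
Discount per step: exp(-r*dt) = 0.993273
Stock lattice S(k, i) with i counting down-moves:
  k=0: S(0,0) = 48.6000
  k=1: S(1,0) = 65.2067; S(1,1) = 36.2227
  k=2: S(2,0) = 87.4879; S(2,1) = 48.6000; S(2,2) = 26.9975
Terminal payoffs V(N, i) = max(K - S_T, 0):
  V(2,0) = 0.000000; V(2,1) = 3.550000; V(2,2) = 25.152453
Backward induction: V(k, i) = exp(-r*dt) * [p * V(k+1, i) + (1-p) * V(k+1, i+1)]; then take max(V_cont, immediate exercise) for American.
  V(1,0) = exp(-r*dt) * [p*0.000000 + (1-p)*3.550000] = 1.980281; exercise = 0.000000; V(1,0) = max -> 1.980281
  V(1,1) = exp(-r*dt) * [p*3.550000 + (1-p)*25.152453] = 15.576518; exercise = 15.927345; V(1,1) = max -> 15.927345
  V(0,0) = exp(-r*dt) * [p*1.980281 + (1-p)*15.927345] = 9.746987; exercise = 3.550000; V(0,0) = max -> 9.746987


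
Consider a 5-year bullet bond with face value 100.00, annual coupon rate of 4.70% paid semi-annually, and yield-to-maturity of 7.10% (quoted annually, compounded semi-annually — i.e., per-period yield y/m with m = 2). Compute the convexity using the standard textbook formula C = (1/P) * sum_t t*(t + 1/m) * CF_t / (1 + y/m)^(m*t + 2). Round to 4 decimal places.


Answer: Convexity = 22.1429

Derivation:
Coupon per period c = face * coupon_rate / m = 2.350000
Periods per year m = 2; per-period yield y/m = 0.035500
Number of cashflows N = 10
Cashflows (t years, CF_t, discount factor 1/(1+y/m)^(m*t), PV):
  t = 0.5000: CF_t = 2.350000, DF = 0.965717, PV = 2.269435
  t = 1.0000: CF_t = 2.350000, DF = 0.932609, PV = 2.191632
  t = 1.5000: CF_t = 2.350000, DF = 0.900637, PV = 2.116496
  t = 2.0000: CF_t = 2.350000, DF = 0.869760, PV = 2.043937
  t = 2.5000: CF_t = 2.350000, DF = 0.839942, PV = 1.973865
  t = 3.0000: CF_t = 2.350000, DF = 0.811147, PV = 1.906195
  t = 3.5000: CF_t = 2.350000, DF = 0.783338, PV = 1.840845
  t = 4.0000: CF_t = 2.350000, DF = 0.756483, PV = 1.777735
  t = 4.5000: CF_t = 2.350000, DF = 0.730549, PV = 1.716789
  t = 5.0000: CF_t = 102.350000, DF = 0.705503, PV = 72.208249
Price P = sum_t PV_t = 90.045177
Convexity numerator sum_t t*(t + 1/m) * CF_t / (1+y/m)^(m*t + 2):
  t = 0.5000: term = 1.058248
  t = 1.0000: term = 3.065905
  t = 1.5000: term = 5.921594
  t = 2.0000: term = 9.530973
  t = 2.5000: term = 13.806335
  t = 3.0000: term = 18.666218
  t = 3.5000: term = 24.035047
  t = 4.0000: term = 29.842784
  t = 4.5000: term = 36.024606
  t = 5.0000: term = 1851.907549
Convexity = (1/P) * sum = 1993.859259 / 90.045177 = 22.142877


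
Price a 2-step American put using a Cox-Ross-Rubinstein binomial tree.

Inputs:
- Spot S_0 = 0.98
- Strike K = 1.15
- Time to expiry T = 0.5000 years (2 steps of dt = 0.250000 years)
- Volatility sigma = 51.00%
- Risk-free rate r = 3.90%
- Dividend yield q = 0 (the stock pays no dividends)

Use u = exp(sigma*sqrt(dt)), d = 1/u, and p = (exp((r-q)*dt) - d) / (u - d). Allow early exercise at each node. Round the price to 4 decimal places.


dt = T/N = 0.250000
u = exp(sigma*sqrt(dt)) = 1.290462; d = 1/u = 0.774916
p = (exp((r-q)*dt) - d) / (u - d) = 0.455598
Discount per step: exp(-r*dt) = 0.990297
Stock lattice S(k, i) with i counting down-moves:
  k=0: S(0,0) = 0.9800
  k=1: S(1,0) = 1.2647; S(1,1) = 0.7594
  k=2: S(2,0) = 1.6320; S(2,1) = 0.9800; S(2,2) = 0.5885
Terminal payoffs V(N, i) = max(K - S_T, 0):
  V(2,0) = 0.000000; V(2,1) = 0.170000; V(2,2) = 0.561514
Backward induction: V(k, i) = exp(-r*dt) * [p * V(k+1, i) + (1-p) * V(k+1, i+1)]; then take max(V_cont, immediate exercise) for American.
  V(1,0) = exp(-r*dt) * [p*0.000000 + (1-p)*0.170000] = 0.091650; exercise = 0.000000; V(1,0) = max -> 0.091650
  V(1,1) = exp(-r*dt) * [p*0.170000 + (1-p)*0.561514] = 0.379424; exercise = 0.390582; V(1,1) = max -> 0.390582
  V(0,0) = exp(-r*dt) * [p*0.091650 + (1-p)*0.390582] = 0.251921; exercise = 0.170000; V(0,0) = max -> 0.251921

Answer: Price = V(0,0) = 0.2519


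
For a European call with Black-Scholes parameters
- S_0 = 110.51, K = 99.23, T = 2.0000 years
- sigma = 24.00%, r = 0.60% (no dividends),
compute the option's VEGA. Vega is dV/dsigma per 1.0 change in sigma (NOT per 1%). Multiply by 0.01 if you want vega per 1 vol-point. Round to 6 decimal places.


Answer: Vega = 54.399561

Derivation:
d1 = 0.5222738612; d2 = 0.1828626063
phi(d1) = 0.3480797961; exp(-qT) = 1.0000000000; exp(-rT) = 0.9880717129
Vega = S * exp(-qT) * phi(d1) * sqrt(T) = 110.5100 * 1.0000000000 * 0.3480797961 * 1.4142135624 = 54.399561


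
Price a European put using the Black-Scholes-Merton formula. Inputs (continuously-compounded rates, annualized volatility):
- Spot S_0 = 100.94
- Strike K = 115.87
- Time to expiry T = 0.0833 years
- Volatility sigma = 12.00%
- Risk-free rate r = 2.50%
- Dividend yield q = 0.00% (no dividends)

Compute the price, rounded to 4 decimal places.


d1 = (ln(S/K) + (r - q + 0.5*sigma^2) * T) / (sigma * sqrt(T)) = -3.90541062
d2 = d1 - sigma * sqrt(T) = -3.94004470
exp(-rT) = 0.99791967; exp(-qT) = 1.00000000
P = K * exp(-rT) * N(-d2) - S_0 * exp(-qT) * N(-d1)
N(-d1) = 0.99995297; N(-d2) = 0.99995927
P = 115.8700 * 0.99791967 * 0.99995927 - 100.9400 * 1.00000000 * 0.99995297 = 14.6890

Answer: Price = 14.6890


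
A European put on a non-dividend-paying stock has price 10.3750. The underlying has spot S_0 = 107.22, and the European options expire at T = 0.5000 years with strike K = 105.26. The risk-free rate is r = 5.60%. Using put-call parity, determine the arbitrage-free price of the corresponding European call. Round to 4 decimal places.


Answer: Call price = 15.2414

Derivation:
Put-call parity: C - P = S_0 * exp(-qT) - K * exp(-rT).
S_0 * exp(-qT) = 107.2200 * 1.00000000 = 107.22000000
K * exp(-rT) = 105.2600 * 0.97238837 = 102.35359949
C = P + S*exp(-qT) - K*exp(-rT)
C = 10.3750 + 107.22000000 - 102.35359949 = 15.2414


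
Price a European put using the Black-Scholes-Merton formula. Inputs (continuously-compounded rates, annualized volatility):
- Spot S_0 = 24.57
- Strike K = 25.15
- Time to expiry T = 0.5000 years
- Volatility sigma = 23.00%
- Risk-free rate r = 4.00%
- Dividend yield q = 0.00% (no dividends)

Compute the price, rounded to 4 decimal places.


d1 = (ln(S/K) + (r - q + 0.5*sigma^2) * T) / (sigma * sqrt(T)) = 0.06083141
d2 = d1 - sigma * sqrt(T) = -0.10180315
exp(-rT) = 0.98019867; exp(-qT) = 1.00000000
P = K * exp(-rT) * N(-d2) - S_0 * exp(-qT) * N(-d1)
N(-d1) = 0.47574674; N(-d2) = 0.54054354
P = 25.1500 * 0.98019867 * 0.54054354 - 24.5700 * 1.00000000 * 0.47574674 = 1.6364

Answer: Price = 1.6364


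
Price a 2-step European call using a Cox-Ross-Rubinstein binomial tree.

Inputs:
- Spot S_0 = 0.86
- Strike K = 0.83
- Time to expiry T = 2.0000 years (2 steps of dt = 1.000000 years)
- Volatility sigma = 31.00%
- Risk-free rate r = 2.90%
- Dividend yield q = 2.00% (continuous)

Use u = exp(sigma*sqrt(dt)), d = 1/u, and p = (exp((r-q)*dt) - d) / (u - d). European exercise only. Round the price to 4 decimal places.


dt = T/N = 1.000000
u = exp(sigma*sqrt(dt)) = 1.363425; d = 1/u = 0.733447
p = (exp((r-q)*dt) - d) / (u - d) = 0.437465
Discount per step: exp(-r*dt) = 0.971416
Stock lattice S(k, i) with i counting down-moves:
  k=0: S(0,0) = 0.8600
  k=1: S(1,0) = 1.1725; S(1,1) = 0.6308
  k=2: S(2,0) = 1.5987; S(2,1) = 0.8600; S(2,2) = 0.4626
Terminal payoffs V(N, i) = max(S_T - K, 0):
  V(2,0) = 0.768678; V(2,1) = 0.030000; V(2,2) = 0.000000
Backward induction: V(k, i) = exp(-r*dt) * [p * V(k+1, i) + (1-p) * V(k+1, i+1)].
  V(1,0) = exp(-r*dt) * [p*0.768678 + (1-p)*0.030000] = 0.343052
  V(1,1) = exp(-r*dt) * [p*0.030000 + (1-p)*0.000000] = 0.012749
  V(0,0) = exp(-r*dt) * [p*0.343052 + (1-p)*0.012749] = 0.152750

Answer: Price = V(0,0) = 0.1528


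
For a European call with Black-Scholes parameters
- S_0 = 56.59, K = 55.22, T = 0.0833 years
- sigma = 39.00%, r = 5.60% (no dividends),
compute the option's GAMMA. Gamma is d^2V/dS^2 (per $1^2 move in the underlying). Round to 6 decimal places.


d1 = 0.3154460064; d2 = 0.2028852228
phi(d1) = 0.3795793456; exp(-qT) = 1.0000000000; exp(-rT) = 0.9953460633
Gamma = exp(-qT) * phi(d1) / (S * sigma * sqrt(T)) = 1.0000000000 * 0.3795793456 / (56.5900 * 0.3900 * 0.2886173938) = 0.059590

Answer: Gamma = 0.059590


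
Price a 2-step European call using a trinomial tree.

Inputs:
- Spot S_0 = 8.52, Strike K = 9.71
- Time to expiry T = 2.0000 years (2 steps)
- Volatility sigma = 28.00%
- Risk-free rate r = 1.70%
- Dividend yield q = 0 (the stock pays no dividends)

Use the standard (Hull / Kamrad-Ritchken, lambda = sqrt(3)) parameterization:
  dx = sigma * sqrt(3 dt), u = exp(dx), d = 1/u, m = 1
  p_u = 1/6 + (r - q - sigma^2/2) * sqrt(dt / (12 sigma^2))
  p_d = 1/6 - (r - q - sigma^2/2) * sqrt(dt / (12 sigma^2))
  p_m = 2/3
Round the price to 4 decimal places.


dt = T/N = 1.000000; dx = sigma*sqrt(3*dt) = 0.484974
u = exp(dx) = 1.624133; d = 1/u = 0.615713
p_u = 0.143779, p_m = 0.666667, p_d = 0.189554
Discount per step: exp(-r*dt) = 0.983144
Stock lattice S(k, j) with j the centered position index:
  k=0: S(0,+0) = 8.5200
  k=1: S(1,-1) = 5.2459; S(1,+0) = 8.5200; S(1,+1) = 13.8376
  k=2: S(2,-2) = 3.2300; S(2,-1) = 5.2459; S(2,+0) = 8.5200; S(2,+1) = 13.8376; S(2,+2) = 22.4741
Terminal payoffs V(N, j) = max(S_T - K, 0):
  V(2,-2) = 0.000000; V(2,-1) = 0.000000; V(2,+0) = 0.000000; V(2,+1) = 4.127614; V(2,+2) = 12.764128
Backward induction: V(k, j) = exp(-r*dt) * [p_u * V(k+1, j+1) + p_m * V(k+1, j) + p_d * V(k+1, j-1)]
  V(1,-1) = exp(-r*dt) * [p_u*0.000000 + p_m*0.000000 + p_d*0.000000] = 0.000000
  V(1,+0) = exp(-r*dt) * [p_u*4.127614 + p_m*0.000000 + p_d*0.000000] = 0.583460
  V(1,+1) = exp(-r*dt) * [p_u*12.764128 + p_m*4.127614 + p_d*0.000000] = 4.509636
  V(0,+0) = exp(-r*dt) * [p_u*4.509636 + p_m*0.583460 + p_d*0.000000] = 1.019877

Answer: Price = V(0,0) = 1.0199


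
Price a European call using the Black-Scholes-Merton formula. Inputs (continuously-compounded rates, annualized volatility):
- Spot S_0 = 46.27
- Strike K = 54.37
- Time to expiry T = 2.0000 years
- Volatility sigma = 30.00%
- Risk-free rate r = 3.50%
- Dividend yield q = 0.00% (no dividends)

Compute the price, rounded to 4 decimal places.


d1 = (ln(S/K) + (r - q + 0.5*sigma^2) * T) / (sigma * sqrt(T)) = -0.00310827
d2 = d1 - sigma * sqrt(T) = -0.42737234
exp(-rT) = 0.93239382; exp(-qT) = 1.00000000
C = S_0 * exp(-qT) * N(d1) - K * exp(-rT) * N(d2)
N(d1) = 0.49875998; N(d2) = 0.33455407
C = 46.2700 * 1.00000000 * 0.49875998 - 54.3700 * 0.93239382 * 0.33455407 = 6.1177

Answer: Price = 6.1177


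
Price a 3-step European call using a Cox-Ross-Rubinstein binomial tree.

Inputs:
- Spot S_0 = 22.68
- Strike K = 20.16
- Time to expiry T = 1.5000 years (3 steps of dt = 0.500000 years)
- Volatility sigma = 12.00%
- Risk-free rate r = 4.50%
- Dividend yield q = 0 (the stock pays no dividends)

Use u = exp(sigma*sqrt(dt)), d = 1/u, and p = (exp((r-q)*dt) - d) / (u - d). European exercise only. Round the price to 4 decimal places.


Answer: Price = V(0,0) = 3.9758

Derivation:
dt = T/N = 0.500000
u = exp(sigma*sqrt(dt)) = 1.088557; d = 1/u = 0.918647
p = (exp((r-q)*dt) - d) / (u - d) = 0.612724
Discount per step: exp(-r*dt) = 0.977751
Stock lattice S(k, i) with i counting down-moves:
  k=0: S(0,0) = 22.6800
  k=1: S(1,0) = 24.6885; S(1,1) = 20.8349
  k=2: S(2,0) = 26.8748; S(2,1) = 22.6800; S(2,2) = 19.1400
  k=3: S(3,0) = 29.2547; S(3,1) = 24.6885; S(3,2) = 20.8349; S(3,3) = 17.5829
Terminal payoffs V(N, i) = max(S_T - K, 0):
  V(3,0) = 9.094749; V(3,1) = 4.528469; V(3,2) = 0.674925; V(3,3) = 0.000000
Backward induction: V(k, i) = exp(-r*dt) * [p * V(k+1, i) + (1-p) * V(k+1, i+1)].
  V(2,0) = exp(-r*dt) * [p*9.094749 + (1-p)*4.528469] = 7.163337
  V(2,1) = exp(-r*dt) * [p*4.528469 + (1-p)*0.674925] = 2.968535
  V(2,2) = exp(-r*dt) * [p*0.674925 + (1-p)*0.000000] = 0.404342
  V(1,0) = exp(-r*dt) * [p*7.163337 + (1-p)*2.968535] = 5.415560
  V(1,1) = exp(-r*dt) * [p*2.968535 + (1-p)*0.404342] = 1.931533
  V(0,0) = exp(-r*dt) * [p*5.415560 + (1-p)*1.931533] = 3.975810
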